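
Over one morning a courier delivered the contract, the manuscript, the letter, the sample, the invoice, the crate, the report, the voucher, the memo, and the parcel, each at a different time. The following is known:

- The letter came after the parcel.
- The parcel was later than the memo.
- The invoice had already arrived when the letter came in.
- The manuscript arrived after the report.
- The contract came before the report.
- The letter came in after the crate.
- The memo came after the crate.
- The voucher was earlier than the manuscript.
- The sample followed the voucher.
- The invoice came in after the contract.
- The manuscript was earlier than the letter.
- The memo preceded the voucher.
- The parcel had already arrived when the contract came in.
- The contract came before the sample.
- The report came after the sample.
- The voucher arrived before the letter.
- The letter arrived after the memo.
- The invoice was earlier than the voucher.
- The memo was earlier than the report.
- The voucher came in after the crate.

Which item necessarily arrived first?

The crate has a chain of constraints placing it before every other item, so the crate must be first.

the crate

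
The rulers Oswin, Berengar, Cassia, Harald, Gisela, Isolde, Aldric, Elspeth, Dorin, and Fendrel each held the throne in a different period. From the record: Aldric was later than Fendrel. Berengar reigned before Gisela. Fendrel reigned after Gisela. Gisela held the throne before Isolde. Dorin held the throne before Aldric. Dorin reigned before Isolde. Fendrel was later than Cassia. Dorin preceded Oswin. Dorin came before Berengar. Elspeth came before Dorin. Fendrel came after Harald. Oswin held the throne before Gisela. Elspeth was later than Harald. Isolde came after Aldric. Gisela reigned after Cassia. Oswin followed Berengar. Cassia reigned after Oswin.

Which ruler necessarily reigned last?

Every other ruler has a chain of constraints placing them before Isolde, so Isolde is last.

Isolde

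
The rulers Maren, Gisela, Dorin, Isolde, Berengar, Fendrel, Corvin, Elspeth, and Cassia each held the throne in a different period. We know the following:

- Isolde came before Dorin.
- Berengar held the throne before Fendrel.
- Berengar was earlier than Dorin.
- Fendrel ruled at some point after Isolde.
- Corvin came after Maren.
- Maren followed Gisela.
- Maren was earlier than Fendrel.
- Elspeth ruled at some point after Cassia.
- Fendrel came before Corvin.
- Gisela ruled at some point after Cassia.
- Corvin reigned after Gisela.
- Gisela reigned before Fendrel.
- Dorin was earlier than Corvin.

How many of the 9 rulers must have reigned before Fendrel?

Directly stated before Fendrel: Berengar, Gisela, Isolde, and Maren.
Cassia reaches Fendrel via Cassia → Gisela → Fendrel.
That's Berengar, Cassia, Gisela, Isolde, and Maren — 5 in all.

5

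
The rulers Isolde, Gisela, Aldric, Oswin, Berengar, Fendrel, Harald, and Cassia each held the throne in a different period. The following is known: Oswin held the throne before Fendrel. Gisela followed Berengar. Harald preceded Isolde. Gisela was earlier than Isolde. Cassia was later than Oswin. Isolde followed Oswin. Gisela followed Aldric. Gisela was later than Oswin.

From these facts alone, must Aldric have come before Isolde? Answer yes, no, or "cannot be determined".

yes

Chain the constraints: Aldric → Gisela → Isolde. Each link is directly stated, so Aldric comes before Isolde.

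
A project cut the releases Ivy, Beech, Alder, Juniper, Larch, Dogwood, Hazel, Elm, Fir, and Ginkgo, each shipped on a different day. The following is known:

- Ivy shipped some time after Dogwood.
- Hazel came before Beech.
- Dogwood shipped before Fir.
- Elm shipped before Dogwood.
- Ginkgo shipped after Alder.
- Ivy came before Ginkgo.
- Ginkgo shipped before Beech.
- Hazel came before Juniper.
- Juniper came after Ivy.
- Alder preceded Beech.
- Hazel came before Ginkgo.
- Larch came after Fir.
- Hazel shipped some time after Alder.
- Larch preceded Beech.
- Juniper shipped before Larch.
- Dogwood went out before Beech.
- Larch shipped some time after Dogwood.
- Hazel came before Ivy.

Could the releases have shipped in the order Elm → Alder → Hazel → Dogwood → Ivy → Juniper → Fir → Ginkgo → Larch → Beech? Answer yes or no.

yes

Check each stated constraint against the proposed order — e.g. Hazel is ahead of Beech; Alder is ahead of Beech. Every pair is in the required order; nothing is violated.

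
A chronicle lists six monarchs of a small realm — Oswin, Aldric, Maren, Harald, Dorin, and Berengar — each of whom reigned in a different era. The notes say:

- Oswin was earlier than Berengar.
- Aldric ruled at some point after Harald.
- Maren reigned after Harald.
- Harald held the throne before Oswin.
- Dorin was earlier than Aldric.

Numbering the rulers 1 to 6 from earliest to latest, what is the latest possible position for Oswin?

Oswin must come before Berengar — 1 ruler forced after them.
Everything else can be placed before Oswin in some valid order, so Oswin can sit as late as position 6 − 1 = 5.

5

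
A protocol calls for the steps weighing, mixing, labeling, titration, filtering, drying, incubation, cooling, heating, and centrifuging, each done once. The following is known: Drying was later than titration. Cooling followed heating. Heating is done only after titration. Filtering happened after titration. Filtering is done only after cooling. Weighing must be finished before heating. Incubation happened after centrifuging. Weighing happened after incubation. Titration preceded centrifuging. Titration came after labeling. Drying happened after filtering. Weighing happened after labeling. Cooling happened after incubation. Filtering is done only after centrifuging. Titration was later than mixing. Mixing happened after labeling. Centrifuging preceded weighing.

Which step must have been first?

Labeling has a chain of constraints placing it before every other step, so labeling must be first.

labeling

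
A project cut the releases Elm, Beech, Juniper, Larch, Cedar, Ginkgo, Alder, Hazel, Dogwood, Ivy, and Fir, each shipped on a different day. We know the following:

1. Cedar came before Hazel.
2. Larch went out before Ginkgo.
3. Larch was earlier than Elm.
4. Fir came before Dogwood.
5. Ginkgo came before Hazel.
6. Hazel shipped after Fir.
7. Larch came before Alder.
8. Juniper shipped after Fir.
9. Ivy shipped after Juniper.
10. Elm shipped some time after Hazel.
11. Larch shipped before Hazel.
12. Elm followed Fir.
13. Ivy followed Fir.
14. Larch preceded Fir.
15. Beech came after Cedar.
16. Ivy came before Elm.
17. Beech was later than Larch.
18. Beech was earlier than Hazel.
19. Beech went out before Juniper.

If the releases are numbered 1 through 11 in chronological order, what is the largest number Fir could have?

6

Fir must come before Dogwood, Elm, Hazel, Ivy, and Juniper — 5 releases forced after it.
Everything else can be placed before Fir in some valid order, so Fir can sit as late as position 11 − 5 = 6.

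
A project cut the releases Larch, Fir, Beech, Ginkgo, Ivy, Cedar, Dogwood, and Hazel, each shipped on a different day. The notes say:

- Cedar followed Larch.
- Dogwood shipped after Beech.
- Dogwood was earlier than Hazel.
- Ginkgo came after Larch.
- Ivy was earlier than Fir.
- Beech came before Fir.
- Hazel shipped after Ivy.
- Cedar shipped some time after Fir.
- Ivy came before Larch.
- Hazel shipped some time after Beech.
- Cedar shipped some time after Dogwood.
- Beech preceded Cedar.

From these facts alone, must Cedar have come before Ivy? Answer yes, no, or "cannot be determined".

no

Tracing the constraints gives Ivy → Larch → Cedar, so Ivy must come before Cedar.
That means Cedar cannot be before Ivy.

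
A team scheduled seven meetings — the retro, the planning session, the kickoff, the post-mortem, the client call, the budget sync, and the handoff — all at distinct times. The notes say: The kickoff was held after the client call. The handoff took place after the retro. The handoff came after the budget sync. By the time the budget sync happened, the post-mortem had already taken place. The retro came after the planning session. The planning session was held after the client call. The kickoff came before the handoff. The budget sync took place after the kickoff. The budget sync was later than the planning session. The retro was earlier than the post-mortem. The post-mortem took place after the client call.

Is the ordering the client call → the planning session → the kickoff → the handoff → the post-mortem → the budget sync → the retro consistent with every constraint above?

The constraints require the retro before the handoff, but in the proposed sequence the handoff appears ahead of the retro. That one violation is enough.

no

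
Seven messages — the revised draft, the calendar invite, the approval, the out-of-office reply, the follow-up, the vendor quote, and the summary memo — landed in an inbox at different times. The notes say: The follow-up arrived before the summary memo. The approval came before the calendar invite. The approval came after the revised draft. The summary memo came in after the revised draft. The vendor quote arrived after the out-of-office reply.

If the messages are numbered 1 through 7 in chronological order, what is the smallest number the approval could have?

2

The revised draft must come before the approval — 1 forced predecessor.
Nothing else is forced ahead of the approval, so its earliest slot is position 1 + 1 = 2.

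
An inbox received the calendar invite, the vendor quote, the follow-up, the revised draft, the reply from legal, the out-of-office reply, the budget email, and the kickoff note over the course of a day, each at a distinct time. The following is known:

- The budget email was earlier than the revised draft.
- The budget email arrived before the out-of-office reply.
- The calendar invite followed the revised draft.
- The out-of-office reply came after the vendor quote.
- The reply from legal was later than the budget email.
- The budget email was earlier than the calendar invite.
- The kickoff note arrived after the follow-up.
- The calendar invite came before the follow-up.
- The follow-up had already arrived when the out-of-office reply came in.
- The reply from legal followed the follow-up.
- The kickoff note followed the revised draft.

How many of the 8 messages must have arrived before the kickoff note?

Directly stated before the kickoff note: the follow-up and the revised draft.
The budget email reaches the kickoff note via the budget email → the revised draft → the kickoff note.
The calendar invite reaches the kickoff note via the calendar invite → the follow-up → the kickoff note.
No chain forces the vendor quote (or any of the others) ahead of the kickoff note.
That's the budget email, the calendar invite, the follow-up, and the revised draft — 4 in all.

4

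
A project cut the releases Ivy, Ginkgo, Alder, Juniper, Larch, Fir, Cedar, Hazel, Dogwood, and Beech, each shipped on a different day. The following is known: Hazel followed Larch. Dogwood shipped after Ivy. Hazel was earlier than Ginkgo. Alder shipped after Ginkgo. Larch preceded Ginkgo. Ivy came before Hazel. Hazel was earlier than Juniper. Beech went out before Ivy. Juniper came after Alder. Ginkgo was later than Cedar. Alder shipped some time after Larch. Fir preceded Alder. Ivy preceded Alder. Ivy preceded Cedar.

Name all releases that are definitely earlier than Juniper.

Alder, Beech, Cedar, Fir, Ginkgo, Hazel, Ivy, Larch

Directly stated before Juniper: Alder and Hazel.
Beech reaches Juniper via Beech → Ivy → Hazel → Juniper.
Cedar reaches Juniper via Cedar → Ginkgo → Alder → Juniper.
Fir reaches Juniper via Fir → Alder → Juniper.
Likewise Ginkgo, Ivy, and Larch each reach Juniper by chaining the stated constraints.
No chain forces Dogwood ahead of Juniper.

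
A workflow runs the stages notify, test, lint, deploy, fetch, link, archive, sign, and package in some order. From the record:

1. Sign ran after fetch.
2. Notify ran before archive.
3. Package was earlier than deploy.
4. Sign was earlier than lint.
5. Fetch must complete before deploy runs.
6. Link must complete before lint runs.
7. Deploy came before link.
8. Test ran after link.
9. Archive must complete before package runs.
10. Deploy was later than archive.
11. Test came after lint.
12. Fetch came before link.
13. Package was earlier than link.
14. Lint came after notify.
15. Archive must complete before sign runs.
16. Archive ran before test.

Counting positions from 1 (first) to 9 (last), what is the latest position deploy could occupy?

6

Deploy must come before link, lint, and test — 3 stages forced after it.
Everything else can be placed before deploy in some valid order, so deploy can sit as late as position 9 − 3 = 6.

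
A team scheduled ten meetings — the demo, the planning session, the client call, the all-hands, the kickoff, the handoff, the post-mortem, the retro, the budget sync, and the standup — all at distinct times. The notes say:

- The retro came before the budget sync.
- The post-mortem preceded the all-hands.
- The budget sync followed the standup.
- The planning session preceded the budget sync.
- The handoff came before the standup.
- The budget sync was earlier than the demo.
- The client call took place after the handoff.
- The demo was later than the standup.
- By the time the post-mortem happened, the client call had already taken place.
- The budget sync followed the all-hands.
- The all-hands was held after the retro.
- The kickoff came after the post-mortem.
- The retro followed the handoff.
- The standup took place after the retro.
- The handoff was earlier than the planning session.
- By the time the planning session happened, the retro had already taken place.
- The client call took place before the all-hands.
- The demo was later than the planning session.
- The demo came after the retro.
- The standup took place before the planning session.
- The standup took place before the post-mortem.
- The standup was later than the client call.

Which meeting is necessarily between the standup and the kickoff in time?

the post-mortem

Tracing the constraints gives the standup → the post-mortem → the kickoff, so the post-mortem sits after the standup and before the kickoff.
No other meeting is forced both after the standup and before the kickoff.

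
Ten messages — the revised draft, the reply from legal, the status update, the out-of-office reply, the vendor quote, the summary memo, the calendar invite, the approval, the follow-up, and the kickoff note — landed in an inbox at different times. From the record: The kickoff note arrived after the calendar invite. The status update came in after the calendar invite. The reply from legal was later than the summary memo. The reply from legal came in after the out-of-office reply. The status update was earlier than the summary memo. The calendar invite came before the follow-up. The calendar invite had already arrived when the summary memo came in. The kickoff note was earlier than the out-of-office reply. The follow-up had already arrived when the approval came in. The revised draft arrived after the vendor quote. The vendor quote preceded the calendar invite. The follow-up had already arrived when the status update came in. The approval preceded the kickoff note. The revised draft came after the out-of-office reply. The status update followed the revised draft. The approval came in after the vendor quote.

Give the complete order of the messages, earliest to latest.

The constraints fix every adjacent pair, so only one ordering works:
the vendor quote → the calendar invite → the follow-up → the approval → the kickoff note → the out-of-office reply → the revised draft → the status update → the summary memo → the reply from legal.

the vendor quote, the calendar invite, the follow-up, the approval, the kickoff note, the out-of-office reply, the revised draft, the status update, the summary memo, the reply from legal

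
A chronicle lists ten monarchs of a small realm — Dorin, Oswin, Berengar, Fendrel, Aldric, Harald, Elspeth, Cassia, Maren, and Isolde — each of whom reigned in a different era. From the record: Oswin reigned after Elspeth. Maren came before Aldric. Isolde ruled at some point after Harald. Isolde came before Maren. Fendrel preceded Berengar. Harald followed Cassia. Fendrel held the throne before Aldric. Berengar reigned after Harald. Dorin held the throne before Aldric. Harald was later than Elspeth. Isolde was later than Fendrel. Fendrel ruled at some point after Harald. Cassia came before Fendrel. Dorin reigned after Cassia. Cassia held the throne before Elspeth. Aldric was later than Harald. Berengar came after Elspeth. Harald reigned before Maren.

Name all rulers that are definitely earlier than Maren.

Cassia, Elspeth, Fendrel, Harald, Isolde

Directly stated before Maren: Harald and Isolde.
Cassia reaches Maren via Cassia → Harald → Maren.
Elspeth reaches Maren via Elspeth → Harald → Maren.
Fendrel reaches Maren via Fendrel → Isolde → Maren.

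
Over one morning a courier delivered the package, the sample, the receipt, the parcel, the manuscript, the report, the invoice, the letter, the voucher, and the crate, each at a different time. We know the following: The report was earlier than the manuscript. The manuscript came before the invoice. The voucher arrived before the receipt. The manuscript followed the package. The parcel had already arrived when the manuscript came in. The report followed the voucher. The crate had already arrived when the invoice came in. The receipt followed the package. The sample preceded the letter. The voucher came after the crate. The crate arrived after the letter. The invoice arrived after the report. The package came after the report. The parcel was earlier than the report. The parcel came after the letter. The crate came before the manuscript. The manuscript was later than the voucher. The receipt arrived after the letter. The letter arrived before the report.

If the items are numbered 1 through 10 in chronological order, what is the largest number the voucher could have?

5

The voucher must come before the invoice, the manuscript, the package, the receipt, and the report — 5 items forced after it.
Everything else can be placed before the voucher in some valid order, so the voucher can sit as late as position 10 − 5 = 5.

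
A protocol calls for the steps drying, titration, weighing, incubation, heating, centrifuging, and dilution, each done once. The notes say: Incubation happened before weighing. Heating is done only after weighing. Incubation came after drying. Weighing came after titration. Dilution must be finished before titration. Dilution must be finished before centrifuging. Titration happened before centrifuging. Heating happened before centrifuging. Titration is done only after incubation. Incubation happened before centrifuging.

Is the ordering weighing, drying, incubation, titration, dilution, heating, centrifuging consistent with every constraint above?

The constraints require incubation before weighing, but in the proposed sequence weighing appears ahead of incubation. That one violation is enough.

no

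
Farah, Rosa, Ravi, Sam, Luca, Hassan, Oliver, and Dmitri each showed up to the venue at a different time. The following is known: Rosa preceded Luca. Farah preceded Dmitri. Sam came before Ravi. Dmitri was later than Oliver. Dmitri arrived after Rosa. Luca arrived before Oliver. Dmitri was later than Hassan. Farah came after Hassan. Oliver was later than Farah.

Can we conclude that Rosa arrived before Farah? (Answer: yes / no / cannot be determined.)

No chain of stated constraints runs from Rosa to Farah, and none runs from Farah to Rosa either.
So the relative order of Rosa and Farah is not fixed by the given facts.

cannot be determined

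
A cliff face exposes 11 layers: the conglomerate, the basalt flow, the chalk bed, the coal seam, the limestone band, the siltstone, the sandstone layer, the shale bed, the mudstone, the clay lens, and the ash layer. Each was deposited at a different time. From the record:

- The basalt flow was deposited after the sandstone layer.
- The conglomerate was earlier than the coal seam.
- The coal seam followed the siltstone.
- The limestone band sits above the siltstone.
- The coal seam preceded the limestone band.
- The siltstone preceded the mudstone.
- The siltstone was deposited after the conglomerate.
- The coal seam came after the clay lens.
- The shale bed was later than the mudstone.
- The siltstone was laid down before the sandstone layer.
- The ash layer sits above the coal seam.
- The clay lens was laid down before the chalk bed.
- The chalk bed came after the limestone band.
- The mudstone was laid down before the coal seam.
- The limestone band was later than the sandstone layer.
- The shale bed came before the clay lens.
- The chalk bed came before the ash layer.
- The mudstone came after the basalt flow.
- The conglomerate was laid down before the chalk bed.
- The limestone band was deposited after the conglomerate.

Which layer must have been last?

the ash layer

Every other layer has a chain of constraints placing it before the ash layer, so the ash layer is last.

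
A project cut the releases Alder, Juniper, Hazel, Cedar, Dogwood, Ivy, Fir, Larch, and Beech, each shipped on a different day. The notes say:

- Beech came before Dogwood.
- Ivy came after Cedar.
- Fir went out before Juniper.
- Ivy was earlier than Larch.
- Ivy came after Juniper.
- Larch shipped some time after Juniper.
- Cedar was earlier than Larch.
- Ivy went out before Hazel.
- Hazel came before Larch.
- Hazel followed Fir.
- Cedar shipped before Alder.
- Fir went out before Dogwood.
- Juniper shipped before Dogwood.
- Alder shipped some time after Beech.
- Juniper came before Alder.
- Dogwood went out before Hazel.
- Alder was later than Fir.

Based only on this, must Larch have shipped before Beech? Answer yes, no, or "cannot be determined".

no

Tracing the constraints gives Beech → Dogwood → Hazel → Larch, so Beech must come before Larch.
That means Larch cannot be before Beech.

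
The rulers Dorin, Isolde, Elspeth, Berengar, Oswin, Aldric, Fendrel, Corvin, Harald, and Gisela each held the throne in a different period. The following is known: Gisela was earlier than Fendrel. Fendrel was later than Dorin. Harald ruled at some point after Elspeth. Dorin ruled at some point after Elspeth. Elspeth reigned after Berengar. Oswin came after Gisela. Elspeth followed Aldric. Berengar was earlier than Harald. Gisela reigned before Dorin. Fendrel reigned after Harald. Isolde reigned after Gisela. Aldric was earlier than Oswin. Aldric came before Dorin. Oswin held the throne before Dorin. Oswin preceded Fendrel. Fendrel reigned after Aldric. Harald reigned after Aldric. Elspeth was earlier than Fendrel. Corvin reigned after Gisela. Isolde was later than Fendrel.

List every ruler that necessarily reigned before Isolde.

Aldric, Berengar, Dorin, Elspeth, Fendrel, Gisela, Harald, Oswin

Directly stated before Isolde: Fendrel and Gisela.
Aldric reaches Isolde via Aldric → Fendrel → Isolde.
Berengar reaches Isolde via Berengar → Elspeth → Fendrel → Isolde.
Dorin reaches Isolde via Dorin → Fendrel → Isolde.
Likewise Elspeth, Harald, and Oswin each reach Isolde by chaining the stated constraints.
No chain forces Corvin ahead of Isolde.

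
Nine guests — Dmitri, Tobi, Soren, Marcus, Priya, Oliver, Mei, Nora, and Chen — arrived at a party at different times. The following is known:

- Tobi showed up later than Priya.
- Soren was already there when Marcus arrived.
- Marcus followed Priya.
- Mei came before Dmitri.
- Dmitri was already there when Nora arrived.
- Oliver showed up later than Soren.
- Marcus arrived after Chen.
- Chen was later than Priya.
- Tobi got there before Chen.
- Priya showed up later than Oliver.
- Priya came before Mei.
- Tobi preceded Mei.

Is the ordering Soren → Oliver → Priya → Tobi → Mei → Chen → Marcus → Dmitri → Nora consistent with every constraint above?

yes

Check each stated constraint against the proposed order — e.g. Priya is ahead of Marcus; Soren is ahead of Marcus. Every pair is in the required order; nothing is violated.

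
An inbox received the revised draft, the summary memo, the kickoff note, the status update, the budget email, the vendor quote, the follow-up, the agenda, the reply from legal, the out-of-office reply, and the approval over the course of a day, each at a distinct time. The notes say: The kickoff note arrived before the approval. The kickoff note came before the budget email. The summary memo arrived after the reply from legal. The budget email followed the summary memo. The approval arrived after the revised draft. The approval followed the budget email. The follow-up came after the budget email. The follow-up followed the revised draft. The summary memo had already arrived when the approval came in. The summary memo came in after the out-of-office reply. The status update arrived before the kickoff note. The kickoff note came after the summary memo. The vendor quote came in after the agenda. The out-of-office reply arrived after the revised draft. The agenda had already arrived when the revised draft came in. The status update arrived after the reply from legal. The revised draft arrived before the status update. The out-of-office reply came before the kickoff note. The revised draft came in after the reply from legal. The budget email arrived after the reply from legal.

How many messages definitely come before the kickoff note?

6

Directly stated before the kickoff note: the out-of-office reply, the status update, and the summary memo.
The agenda reaches the kickoff note via the agenda → the revised draft → the status update → the kickoff note.
The reply from legal reaches the kickoff note via the reply from legal → the summary memo → the kickoff note.
The revised draft reaches the kickoff note via the revised draft → the status update → the kickoff note.
That's the agenda, the out-of-office reply, the reply from legal, the revised draft, the status update, and the summary memo — 6 in all.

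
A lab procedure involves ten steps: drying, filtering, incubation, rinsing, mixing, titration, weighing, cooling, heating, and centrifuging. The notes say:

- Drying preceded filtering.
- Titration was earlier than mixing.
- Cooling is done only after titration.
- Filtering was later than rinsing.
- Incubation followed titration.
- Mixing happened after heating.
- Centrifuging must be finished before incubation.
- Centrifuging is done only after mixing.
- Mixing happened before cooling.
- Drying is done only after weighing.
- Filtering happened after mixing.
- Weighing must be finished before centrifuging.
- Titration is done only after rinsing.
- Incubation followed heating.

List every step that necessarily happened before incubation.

centrifuging, heating, mixing, rinsing, titration, weighing

Directly stated before incubation: centrifuging, heating, and titration.
Mixing reaches incubation via mixing → centrifuging → incubation.
Rinsing reaches incubation via rinsing → titration → incubation.
Weighing reaches incubation via weighing → centrifuging → incubation.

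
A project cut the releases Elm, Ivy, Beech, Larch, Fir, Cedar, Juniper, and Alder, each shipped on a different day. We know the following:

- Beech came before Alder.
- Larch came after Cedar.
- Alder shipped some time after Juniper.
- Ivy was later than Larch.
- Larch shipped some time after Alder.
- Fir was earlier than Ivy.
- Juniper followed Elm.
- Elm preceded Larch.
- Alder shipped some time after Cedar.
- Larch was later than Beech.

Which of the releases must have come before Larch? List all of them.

Directly stated before Larch: Alder, Beech, Cedar, and Elm.
Juniper reaches Larch via Juniper → Alder → Larch.
No chain forces Ivy (or any of the others) ahead of Larch.

Alder, Beech, Cedar, Elm, Juniper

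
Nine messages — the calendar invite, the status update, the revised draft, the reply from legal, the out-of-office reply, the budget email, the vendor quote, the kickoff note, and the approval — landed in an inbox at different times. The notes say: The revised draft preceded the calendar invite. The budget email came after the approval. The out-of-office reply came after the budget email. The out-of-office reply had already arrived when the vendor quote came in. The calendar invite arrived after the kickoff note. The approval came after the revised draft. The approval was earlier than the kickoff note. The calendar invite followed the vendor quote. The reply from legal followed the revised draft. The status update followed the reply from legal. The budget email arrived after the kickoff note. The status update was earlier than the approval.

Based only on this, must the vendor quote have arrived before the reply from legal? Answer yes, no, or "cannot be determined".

no

Tracing the constraints gives the reply from legal → the status update → the approval → the budget email → the out-of-office reply → the vendor quote, so the reply from legal must come before the vendor quote.
That means the vendor quote cannot be before the reply from legal.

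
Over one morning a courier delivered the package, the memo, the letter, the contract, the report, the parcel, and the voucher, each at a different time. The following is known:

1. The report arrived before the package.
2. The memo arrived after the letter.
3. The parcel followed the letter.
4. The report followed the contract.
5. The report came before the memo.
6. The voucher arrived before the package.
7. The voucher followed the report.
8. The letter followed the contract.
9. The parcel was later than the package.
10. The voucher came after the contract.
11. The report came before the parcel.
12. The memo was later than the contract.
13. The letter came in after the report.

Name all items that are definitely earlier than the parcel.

Directly stated before the parcel: the letter, the package, and the report.
The contract reaches the parcel via the contract → the letter → the parcel.
The voucher reaches the parcel via the voucher → the package → the parcel.

the contract, the letter, the package, the report, the voucher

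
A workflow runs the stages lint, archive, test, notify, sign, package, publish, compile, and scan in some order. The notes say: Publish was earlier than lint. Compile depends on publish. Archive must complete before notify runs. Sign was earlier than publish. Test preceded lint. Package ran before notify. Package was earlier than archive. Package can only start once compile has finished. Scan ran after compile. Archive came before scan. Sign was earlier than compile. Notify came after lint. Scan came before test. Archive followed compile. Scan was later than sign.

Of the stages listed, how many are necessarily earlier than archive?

Directly stated before archive: compile and package.
Publish reaches archive via publish → compile → archive.
Sign reaches archive via sign → compile → archive.
No chain forces scan (or any of the others) ahead of archive.
That's compile, package, publish, and sign — 4 in all.

4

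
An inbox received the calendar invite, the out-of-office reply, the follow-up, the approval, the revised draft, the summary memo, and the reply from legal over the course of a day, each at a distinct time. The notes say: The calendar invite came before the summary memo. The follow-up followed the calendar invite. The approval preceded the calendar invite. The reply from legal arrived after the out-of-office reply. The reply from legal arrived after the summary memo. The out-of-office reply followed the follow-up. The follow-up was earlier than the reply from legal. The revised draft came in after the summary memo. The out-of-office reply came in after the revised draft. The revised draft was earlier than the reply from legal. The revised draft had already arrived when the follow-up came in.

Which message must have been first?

The approval has a chain of constraints placing it before every other message, so the approval must be first.

the approval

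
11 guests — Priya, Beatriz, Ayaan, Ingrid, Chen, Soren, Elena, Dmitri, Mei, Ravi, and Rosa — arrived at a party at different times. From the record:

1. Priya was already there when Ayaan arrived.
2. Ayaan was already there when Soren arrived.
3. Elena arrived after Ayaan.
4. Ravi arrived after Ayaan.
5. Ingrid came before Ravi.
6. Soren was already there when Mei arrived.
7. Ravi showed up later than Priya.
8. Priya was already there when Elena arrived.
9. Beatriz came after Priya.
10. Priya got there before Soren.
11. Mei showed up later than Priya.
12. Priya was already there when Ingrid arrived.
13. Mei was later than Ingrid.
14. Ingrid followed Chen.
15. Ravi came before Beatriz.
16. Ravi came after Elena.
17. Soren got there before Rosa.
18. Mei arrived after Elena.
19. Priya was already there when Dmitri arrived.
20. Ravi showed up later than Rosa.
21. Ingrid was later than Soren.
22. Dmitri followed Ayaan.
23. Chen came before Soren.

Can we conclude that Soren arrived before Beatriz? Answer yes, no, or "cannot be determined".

Chain the constraints: Soren → Rosa → Ravi → Beatriz. Each link is directly stated, so Soren comes before Beatriz.

yes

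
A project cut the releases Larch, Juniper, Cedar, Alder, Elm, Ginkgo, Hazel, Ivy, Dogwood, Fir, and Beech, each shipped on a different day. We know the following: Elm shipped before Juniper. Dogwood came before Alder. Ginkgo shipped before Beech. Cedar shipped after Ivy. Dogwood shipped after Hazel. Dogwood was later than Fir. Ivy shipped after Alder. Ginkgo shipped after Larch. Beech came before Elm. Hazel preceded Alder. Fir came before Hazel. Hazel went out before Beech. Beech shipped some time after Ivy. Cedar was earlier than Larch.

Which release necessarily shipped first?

Fir has a chain of constraints placing it before every other release, so Fir must be first.

Fir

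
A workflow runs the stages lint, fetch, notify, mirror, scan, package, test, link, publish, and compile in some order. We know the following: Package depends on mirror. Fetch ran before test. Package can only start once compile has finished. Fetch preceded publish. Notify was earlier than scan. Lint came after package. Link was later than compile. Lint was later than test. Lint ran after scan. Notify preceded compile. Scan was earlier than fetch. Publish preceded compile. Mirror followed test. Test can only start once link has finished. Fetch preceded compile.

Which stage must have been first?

Notify has a chain of constraints placing it before every other stage, so notify must be first.

notify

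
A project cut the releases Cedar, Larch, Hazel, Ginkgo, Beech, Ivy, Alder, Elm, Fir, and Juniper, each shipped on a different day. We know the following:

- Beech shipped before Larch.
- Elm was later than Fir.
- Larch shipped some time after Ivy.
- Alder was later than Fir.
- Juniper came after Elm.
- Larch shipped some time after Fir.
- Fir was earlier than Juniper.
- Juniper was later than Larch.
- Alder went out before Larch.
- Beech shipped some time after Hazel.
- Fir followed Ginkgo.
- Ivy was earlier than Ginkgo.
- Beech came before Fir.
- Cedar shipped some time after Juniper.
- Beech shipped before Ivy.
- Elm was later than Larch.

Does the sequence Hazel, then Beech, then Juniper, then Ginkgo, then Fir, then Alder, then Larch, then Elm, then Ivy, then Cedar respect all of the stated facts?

no

The constraints require Larch before Juniper, but in the proposed sequence Juniper appears ahead of Larch. That one violation is enough.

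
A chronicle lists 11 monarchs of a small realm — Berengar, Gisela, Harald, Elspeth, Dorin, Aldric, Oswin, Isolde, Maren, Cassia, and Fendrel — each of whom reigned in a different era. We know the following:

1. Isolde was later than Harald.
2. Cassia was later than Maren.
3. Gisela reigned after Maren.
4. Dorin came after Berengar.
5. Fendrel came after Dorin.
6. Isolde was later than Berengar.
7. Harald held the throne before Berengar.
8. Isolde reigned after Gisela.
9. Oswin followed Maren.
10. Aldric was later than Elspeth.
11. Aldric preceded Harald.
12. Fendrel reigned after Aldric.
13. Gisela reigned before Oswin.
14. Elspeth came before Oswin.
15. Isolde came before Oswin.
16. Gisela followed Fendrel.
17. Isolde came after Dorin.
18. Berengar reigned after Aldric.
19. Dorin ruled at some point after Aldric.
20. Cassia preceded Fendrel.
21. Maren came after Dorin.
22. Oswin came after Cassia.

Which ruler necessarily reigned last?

Oswin

Every other ruler has a chain of constraints placing them before Oswin, so Oswin is last.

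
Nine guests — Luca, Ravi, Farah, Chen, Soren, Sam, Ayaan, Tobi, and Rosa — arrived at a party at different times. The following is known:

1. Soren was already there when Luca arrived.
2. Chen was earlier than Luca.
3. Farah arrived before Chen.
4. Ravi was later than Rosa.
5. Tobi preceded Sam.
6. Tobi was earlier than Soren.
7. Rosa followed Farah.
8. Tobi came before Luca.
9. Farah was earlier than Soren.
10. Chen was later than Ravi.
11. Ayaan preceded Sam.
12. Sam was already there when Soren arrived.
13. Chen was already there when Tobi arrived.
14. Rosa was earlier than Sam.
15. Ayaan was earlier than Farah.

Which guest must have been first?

Ayaan has a chain of constraints placing them before every other guest, so Ayaan must be first.

Ayaan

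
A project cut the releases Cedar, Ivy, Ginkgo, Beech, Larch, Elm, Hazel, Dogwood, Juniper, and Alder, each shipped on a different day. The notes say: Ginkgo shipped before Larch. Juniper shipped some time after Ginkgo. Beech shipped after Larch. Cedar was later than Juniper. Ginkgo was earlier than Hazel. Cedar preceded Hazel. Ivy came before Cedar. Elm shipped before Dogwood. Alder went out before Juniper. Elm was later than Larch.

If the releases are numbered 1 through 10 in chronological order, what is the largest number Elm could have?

9

Elm must come before Dogwood — 1 release forced after it.
Everything else can be placed before Elm in some valid order, so Elm can sit as late as position 10 − 1 = 9.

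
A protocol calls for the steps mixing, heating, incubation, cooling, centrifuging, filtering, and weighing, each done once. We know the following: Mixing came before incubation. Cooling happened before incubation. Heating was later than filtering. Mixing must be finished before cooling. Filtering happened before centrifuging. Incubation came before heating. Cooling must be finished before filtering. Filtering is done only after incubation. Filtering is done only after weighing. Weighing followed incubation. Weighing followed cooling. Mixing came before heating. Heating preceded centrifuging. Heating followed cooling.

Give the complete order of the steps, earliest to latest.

The constraints fix every adjacent pair, so only one ordering works:
mixing → cooling → incubation → weighing → filtering → heating → centrifuging.

mixing, cooling, incubation, weighing, filtering, heating, centrifuging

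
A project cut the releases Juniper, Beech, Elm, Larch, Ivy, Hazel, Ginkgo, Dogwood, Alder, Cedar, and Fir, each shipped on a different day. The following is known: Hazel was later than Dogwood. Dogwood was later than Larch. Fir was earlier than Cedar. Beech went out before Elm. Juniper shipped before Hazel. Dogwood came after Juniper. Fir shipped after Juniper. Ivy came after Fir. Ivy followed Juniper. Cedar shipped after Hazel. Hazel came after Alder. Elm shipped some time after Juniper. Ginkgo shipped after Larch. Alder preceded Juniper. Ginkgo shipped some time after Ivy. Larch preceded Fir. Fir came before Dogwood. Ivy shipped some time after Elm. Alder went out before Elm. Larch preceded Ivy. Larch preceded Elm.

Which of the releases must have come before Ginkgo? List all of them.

Directly stated before Ginkgo: Ivy and Larch.
Alder reaches Ginkgo via Alder → Juniper → Ivy → Ginkgo.
Beech reaches Ginkgo via Beech → Elm → Ivy → Ginkgo.
Elm reaches Ginkgo via Elm → Ivy → Ginkgo.
Likewise Fir and Juniper each reach Ginkgo by chaining the stated constraints.
No chain forces Cedar (or any of the others) ahead of Ginkgo.

Alder, Beech, Elm, Fir, Ivy, Juniper, Larch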